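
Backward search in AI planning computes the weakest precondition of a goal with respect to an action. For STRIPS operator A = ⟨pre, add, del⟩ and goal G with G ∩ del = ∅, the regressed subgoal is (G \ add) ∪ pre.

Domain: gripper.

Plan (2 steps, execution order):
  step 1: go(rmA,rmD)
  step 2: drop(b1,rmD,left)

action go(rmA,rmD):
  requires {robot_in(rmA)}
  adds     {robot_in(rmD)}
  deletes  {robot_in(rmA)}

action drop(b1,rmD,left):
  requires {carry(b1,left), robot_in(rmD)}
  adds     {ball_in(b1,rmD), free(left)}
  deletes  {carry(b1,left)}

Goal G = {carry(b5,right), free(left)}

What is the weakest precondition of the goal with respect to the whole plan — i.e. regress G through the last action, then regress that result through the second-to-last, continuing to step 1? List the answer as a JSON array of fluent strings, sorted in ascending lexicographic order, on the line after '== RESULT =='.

Regress step by step:
  through step 2 (drop(b1,rmD,left)): drop {free(left)}, keep {carry(b5,right)}, require {carry(b1,left), robot_in(rmD)}
    → {carry(b1,left), carry(b5,right), robot_in(rmD)}
  through step 1 (go(rmA,rmD)): drop {robot_in(rmD)}, keep {carry(b1,left), carry(b5,right)}, require {robot_in(rmA)}
    → {carry(b1,left), carry(b5,right), robot_in(rmA)}

== RESULT ==
["carry(b1,left)", "carry(b5,right)", "robot_in(rmA)"]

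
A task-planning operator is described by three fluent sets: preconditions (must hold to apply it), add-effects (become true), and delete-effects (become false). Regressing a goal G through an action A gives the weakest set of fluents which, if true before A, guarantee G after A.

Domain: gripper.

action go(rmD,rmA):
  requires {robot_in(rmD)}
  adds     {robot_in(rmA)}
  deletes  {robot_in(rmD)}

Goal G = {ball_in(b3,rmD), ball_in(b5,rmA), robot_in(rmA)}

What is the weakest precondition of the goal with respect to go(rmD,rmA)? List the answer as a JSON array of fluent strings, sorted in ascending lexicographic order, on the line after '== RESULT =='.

Compute (G \ add) ∪ pre:
  G ∩ del = {}  (empty — regression defined)
  G \ add = {ball_in(b3,rmD), ball_in(b5,rmA), robot_in(rmA)} \ {robot_in(rmA)} = {ball_in(b3,rmD), ball_in(b5,rmA)}
  ∪ pre   = {ball_in(b3,rmD), ball_in(b5,rmA)} ∪ {robot_in(rmD)}
          = {ball_in(b3,rmD), ball_in(b5,rmA), robot_in(rmD)}

== RESULT ==
["ball_in(b3,rmD)", "ball_in(b5,rmA)", "robot_in(rmD)"]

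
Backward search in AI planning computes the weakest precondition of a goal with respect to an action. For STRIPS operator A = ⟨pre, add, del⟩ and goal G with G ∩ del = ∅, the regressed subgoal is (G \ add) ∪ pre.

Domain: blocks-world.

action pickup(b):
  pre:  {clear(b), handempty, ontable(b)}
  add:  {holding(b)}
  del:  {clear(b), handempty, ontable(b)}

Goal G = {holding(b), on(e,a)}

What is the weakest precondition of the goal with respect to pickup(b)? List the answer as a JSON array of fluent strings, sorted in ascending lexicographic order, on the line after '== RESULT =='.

Compute (G \ add) ∪ pre:
  G ∩ del = {}  (empty — regression defined)
  G \ add = {holding(b), on(e,a)} \ {holding(b)} = {on(e,a)}
  ∪ pre   = {on(e,a)} ∪ {clear(b), handempty, ontable(b)}
          = {clear(b), handempty, on(e,a), ontable(b)}

== RESULT ==
["clear(b)", "handempty", "on(e,a)", "ontable(b)"]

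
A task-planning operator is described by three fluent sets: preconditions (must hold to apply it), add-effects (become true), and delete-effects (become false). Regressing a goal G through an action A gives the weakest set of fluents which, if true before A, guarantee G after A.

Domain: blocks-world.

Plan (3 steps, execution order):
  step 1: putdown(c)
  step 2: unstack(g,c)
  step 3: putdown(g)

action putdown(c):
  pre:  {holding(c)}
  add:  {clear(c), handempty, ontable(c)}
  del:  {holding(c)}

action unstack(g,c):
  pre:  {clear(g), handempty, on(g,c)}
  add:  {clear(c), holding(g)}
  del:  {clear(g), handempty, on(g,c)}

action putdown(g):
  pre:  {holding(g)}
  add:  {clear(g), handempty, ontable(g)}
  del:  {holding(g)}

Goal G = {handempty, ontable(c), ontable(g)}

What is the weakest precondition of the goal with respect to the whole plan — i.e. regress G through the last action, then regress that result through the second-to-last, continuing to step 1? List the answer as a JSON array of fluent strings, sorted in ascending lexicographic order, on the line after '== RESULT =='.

Regress step by step:
  through step 3 (putdown(g)): drop {handempty, ontable(g)}, keep {ontable(c)}, require {holding(g)}
    → {holding(g), ontable(c)}
  through step 2 (unstack(g,c)): drop {holding(g)}, keep {ontable(c)}, require {clear(g), handempty, on(g,c)}
    → {clear(g), handempty, on(g,c), ontable(c)}
  through step 1 (putdown(c)): drop {handempty, ontable(c)}, keep {clear(g), on(g,c)}, require {holding(c)}
    → {clear(g), holding(c), on(g,c)}

== RESULT ==
["clear(g)", "holding(c)", "on(g,c)"]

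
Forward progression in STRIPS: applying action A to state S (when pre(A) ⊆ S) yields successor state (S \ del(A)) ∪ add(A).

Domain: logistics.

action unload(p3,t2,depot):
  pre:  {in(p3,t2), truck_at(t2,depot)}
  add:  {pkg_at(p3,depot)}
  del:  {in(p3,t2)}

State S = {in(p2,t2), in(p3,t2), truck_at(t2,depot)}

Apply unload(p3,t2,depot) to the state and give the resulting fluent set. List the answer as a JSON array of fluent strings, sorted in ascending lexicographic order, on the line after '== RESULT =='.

Compute (S \ del) ∪ add:
  pre ⊆ S: {in(p3,t2), truck_at(t2,depot)} ⊆ S  — applicable
  S \ del = {in(p2,t2), truck_at(t2,depot)}
  ∪ add   = {in(p2,t2), pkg_at(p3,depot), truck_at(t2,depot)}

== RESULT ==
["in(p2,t2)", "pkg_at(p3,depot)", "truck_at(t2,depot)"]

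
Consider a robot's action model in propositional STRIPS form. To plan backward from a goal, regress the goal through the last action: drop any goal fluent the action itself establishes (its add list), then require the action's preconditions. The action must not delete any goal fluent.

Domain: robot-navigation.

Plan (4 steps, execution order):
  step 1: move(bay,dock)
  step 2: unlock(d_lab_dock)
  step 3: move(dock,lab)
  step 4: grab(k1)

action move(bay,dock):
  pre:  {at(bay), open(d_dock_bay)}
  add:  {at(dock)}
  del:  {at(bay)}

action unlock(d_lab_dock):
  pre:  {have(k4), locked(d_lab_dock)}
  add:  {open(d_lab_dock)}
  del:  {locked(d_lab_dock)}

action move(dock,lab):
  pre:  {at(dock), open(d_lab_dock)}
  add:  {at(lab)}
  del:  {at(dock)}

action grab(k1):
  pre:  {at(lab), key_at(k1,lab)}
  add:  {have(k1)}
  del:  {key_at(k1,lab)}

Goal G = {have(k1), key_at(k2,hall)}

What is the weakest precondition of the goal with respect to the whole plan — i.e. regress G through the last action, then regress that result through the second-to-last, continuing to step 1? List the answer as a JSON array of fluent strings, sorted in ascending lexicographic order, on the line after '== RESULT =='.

Work backward from the goal:
  through step 4 (grab(k1)): drop {have(k1)}, keep {key_at(k2,hall)}, require {at(lab), key_at(k1,lab)}
    → {at(lab), key_at(k1,lab), key_at(k2,hall)}
  through step 3 (move(dock,lab)): drop {at(lab)}, keep {key_at(k1,lab), key_at(k2,hall)}, require {at(dock), open(d_lab_dock)}
    → {at(dock), key_at(k1,lab), key_at(k2,hall), open(d_lab_dock)}
  through step 2 (unlock(d_lab_dock)): drop {open(d_lab_dock)}, keep {at(dock), key_at(k1,lab), key_at(k2,hall)}, require {have(k4), locked(d_lab_dock)}
    → {at(dock), have(k4), key_at(k1,lab), key_at(k2,hall), locked(d_lab_dock)}
  through step 1 (move(bay,dock)): drop {at(dock)}, keep {have(k4), key_at(k1,lab), key_at(k2,hall), locked(d_lab_dock)}, require {at(bay), open(d_dock_bay)}
    → {at(bay), have(k4), key_at(k1,lab), key_at(k2,hall), locked(d_lab_dock), open(d_dock_bay)}

== RESULT ==
["at(bay)", "have(k4)", "key_at(k1,lab)", "key_at(k2,hall)", "locked(d_lab_dock)", "open(d_dock_bay)"]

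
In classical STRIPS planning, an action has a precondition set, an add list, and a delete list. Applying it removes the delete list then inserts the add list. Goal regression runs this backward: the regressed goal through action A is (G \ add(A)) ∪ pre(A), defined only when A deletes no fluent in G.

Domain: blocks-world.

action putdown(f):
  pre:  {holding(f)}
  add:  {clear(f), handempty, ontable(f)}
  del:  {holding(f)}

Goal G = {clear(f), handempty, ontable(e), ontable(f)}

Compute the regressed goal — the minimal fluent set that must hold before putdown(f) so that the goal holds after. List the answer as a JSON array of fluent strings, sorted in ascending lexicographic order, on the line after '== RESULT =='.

Compute (G \ add) ∪ pre:
  G ∩ del = {}  (empty — regression defined)
  G \ add = {clear(f), handempty, ontable(e), ontable(f)} \ {clear(f), handempty, ontable(f)} = {ontable(e)}
  ∪ pre   = {ontable(e)} ∪ {holding(f)}
          = {holding(f), ontable(e)}

== RESULT ==
["holding(f)", "ontable(e)"]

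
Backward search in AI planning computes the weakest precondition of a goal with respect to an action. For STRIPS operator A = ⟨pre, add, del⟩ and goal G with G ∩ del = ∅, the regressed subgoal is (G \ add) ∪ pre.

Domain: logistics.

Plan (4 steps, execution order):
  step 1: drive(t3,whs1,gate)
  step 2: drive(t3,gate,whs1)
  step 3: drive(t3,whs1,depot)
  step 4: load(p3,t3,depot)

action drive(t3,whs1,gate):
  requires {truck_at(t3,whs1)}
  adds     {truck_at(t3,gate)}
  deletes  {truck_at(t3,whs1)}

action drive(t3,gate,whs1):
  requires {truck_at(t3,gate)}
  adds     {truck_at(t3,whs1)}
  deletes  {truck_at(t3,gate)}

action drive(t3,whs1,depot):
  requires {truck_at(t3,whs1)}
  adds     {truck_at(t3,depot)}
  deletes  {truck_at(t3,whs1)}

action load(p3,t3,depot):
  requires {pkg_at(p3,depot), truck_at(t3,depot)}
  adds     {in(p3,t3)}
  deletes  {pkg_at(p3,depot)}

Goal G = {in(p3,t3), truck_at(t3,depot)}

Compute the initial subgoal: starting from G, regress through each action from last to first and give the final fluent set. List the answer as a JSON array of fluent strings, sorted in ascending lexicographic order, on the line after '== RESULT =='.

Regress step by step:
  through step 4 (load(p3,t3,depot)): drop {in(p3,t3)}, keep {truck_at(t3,depot)}, require {pkg_at(p3,depot), truck_at(t3,depot)}
    → {pkg_at(p3,depot), truck_at(t3,depot)}
  through step 3 (drive(t3,whs1,depot)): drop {truck_at(t3,depot)}, keep {pkg_at(p3,depot)}, require {truck_at(t3,whs1)}
    → {pkg_at(p3,depot), truck_at(t3,whs1)}
  through step 2 (drive(t3,gate,whs1)): drop {truck_at(t3,whs1)}, keep {pkg_at(p3,depot)}, require {truck_at(t3,gate)}
    → {pkg_at(p3,depot), truck_at(t3,gate)}
  through step 1 (drive(t3,whs1,gate)): drop {truck_at(t3,gate)}, keep {pkg_at(p3,depot)}, require {truck_at(t3,whs1)}
    → {pkg_at(p3,depot), truck_at(t3,whs1)}

== RESULT ==
["pkg_at(p3,depot)", "truck_at(t3,whs1)"]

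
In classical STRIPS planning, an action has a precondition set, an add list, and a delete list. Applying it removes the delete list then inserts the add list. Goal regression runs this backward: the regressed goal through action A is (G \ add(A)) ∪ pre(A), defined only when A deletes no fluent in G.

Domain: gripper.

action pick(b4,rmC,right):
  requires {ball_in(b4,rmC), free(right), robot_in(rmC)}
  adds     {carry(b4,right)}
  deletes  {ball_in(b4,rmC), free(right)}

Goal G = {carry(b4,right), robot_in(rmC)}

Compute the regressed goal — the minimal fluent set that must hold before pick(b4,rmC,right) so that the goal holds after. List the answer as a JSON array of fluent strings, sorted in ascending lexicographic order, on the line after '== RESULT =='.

Compute (G \ add) ∪ pre:
  G ∩ del = {}  (empty — regression defined)
  G \ add = {carry(b4,right), robot_in(rmC)} \ {carry(b4,right)} = {robot_in(rmC)}
  ∪ pre   = {robot_in(rmC)} ∪ {ball_in(b4,rmC), free(right), robot_in(rmC)}
          = {ball_in(b4,rmC), free(right), robot_in(rmC)}

== RESULT ==
["ball_in(b4,rmC)", "free(right)", "robot_in(rmC)"]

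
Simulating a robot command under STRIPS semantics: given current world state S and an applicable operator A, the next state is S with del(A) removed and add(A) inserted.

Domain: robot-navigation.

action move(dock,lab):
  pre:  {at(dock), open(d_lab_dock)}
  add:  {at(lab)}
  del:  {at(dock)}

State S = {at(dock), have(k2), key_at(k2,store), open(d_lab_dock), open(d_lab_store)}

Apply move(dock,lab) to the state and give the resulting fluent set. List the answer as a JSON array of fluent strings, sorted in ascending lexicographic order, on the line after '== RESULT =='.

Progress:
  pre ⊆ S: {at(dock), open(d_lab_dock)} ⊆ S  — applicable
  S \ del = {have(k2), key_at(k2,store), open(d_lab_dock), open(d_lab_store)}
  ∪ add   = {at(lab), have(k2), key_at(k2,store), open(d_lab_dock), open(d_lab_store)}

== RESULT ==
["at(lab)", "have(k2)", "key_at(k2,store)", "open(d_lab_dock)", "open(d_lab_store)"]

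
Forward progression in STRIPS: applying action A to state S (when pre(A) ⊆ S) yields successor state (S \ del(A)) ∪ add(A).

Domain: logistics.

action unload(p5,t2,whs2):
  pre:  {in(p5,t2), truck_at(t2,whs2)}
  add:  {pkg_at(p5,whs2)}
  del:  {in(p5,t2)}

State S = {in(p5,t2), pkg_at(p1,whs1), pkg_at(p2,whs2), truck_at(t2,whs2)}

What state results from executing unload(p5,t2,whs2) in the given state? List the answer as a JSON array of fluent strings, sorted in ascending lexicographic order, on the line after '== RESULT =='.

Compute (S \ del) ∪ add:
  pre ⊆ S: {in(p5,t2), truck_at(t2,whs2)} ⊆ S  — applicable
  S \ del = {pkg_at(p1,whs1), pkg_at(p2,whs2), truck_at(t2,whs2)}
  ∪ add   = {pkg_at(p1,whs1), pkg_at(p2,whs2), pkg_at(p5,whs2), truck_at(t2,whs2)}

== RESULT ==
["pkg_at(p1,whs1)", "pkg_at(p2,whs2)", "pkg_at(p5,whs2)", "truck_at(t2,whs2)"]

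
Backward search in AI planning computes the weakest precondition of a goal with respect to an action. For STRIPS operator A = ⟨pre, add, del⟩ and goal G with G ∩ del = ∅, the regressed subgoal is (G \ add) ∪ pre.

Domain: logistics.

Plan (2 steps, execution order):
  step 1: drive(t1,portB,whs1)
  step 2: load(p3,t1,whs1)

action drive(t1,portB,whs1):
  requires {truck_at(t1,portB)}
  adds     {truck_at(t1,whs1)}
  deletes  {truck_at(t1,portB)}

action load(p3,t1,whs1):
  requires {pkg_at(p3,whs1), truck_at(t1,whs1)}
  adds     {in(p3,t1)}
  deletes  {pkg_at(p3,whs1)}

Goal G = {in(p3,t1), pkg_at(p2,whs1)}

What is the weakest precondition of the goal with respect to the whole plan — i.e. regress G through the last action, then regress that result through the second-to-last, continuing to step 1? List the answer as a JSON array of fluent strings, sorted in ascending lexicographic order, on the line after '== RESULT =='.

Work backward from the goal:
  through step 2 (load(p3,t1,whs1)): drop {in(p3,t1)}, keep {pkg_at(p2,whs1)}, require {pkg_at(p3,whs1), truck_at(t1,whs1)}
    → {pkg_at(p2,whs1), pkg_at(p3,whs1), truck_at(t1,whs1)}
  through step 1 (drive(t1,portB,whs1)): drop {truck_at(t1,whs1)}, keep {pkg_at(p2,whs1), pkg_at(p3,whs1)}, require {truck_at(t1,portB)}
    → {pkg_at(p2,whs1), pkg_at(p3,whs1), truck_at(t1,portB)}

== RESULT ==
["pkg_at(p2,whs1)", "pkg_at(p3,whs1)", "truck_at(t1,portB)"]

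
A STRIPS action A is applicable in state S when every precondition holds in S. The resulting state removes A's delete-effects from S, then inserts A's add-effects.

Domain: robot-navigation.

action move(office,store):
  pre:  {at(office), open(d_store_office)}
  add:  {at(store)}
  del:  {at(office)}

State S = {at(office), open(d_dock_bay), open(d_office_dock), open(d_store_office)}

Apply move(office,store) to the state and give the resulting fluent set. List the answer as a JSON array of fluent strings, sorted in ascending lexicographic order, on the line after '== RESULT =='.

Compute (S \ del) ∪ add:
  pre ⊆ S: {at(office), open(d_store_office)} ⊆ S  — applicable
  S \ del = {open(d_dock_bay), open(d_office_dock), open(d_store_office)}
  ∪ add   = {at(store), open(d_dock_bay), open(d_office_dock), open(d_store_office)}

== RESULT ==
["at(store)", "open(d_dock_bay)", "open(d_office_dock)", "open(d_store_office)"]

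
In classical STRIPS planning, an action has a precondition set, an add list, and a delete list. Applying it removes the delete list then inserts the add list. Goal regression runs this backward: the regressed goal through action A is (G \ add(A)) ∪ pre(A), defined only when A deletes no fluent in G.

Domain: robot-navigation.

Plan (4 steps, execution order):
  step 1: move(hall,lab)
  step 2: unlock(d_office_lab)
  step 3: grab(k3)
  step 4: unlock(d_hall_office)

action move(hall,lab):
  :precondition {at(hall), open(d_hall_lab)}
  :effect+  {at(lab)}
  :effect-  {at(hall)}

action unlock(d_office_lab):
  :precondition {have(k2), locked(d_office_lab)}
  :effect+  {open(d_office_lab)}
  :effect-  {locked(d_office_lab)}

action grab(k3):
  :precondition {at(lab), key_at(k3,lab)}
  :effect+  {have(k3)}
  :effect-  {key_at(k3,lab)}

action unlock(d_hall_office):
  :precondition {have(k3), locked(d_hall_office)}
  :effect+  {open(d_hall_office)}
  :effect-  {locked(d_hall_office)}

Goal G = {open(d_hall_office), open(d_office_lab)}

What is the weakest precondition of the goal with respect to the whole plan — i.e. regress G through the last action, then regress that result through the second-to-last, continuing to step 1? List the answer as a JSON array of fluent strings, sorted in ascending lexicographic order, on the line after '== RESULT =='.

Regress step by step:
  through step 4 (unlock(d_hall_office)): drop {open(d_hall_office)}, keep {open(d_office_lab)}, require {have(k3), locked(d_hall_office)}
    → {have(k3), locked(d_hall_office), open(d_office_lab)}
  through step 3 (grab(k3)): drop {have(k3)}, keep {locked(d_hall_office), open(d_office_lab)}, require {at(lab), key_at(k3,lab)}
    → {at(lab), key_at(k3,lab), locked(d_hall_office), open(d_office_lab)}
  through step 2 (unlock(d_office_lab)): drop {open(d_office_lab)}, keep {at(lab), key_at(k3,lab), locked(d_hall_office)}, require {have(k2), locked(d_office_lab)}
    → {at(lab), have(k2), key_at(k3,lab), locked(d_hall_office), locked(d_office_lab)}
  through step 1 (move(hall,lab)): drop {at(lab)}, keep {have(k2), key_at(k3,lab), locked(d_hall_office), locked(d_office_lab)}, require {at(hall), open(d_hall_lab)}
    → {at(hall), have(k2), key_at(k3,lab), locked(d_hall_office), locked(d_office_lab), open(d_hall_lab)}

== RESULT ==
["at(hall)", "have(k2)", "key_at(k3,lab)", "locked(d_hall_office)", "locked(d_office_lab)", "open(d_hall_lab)"]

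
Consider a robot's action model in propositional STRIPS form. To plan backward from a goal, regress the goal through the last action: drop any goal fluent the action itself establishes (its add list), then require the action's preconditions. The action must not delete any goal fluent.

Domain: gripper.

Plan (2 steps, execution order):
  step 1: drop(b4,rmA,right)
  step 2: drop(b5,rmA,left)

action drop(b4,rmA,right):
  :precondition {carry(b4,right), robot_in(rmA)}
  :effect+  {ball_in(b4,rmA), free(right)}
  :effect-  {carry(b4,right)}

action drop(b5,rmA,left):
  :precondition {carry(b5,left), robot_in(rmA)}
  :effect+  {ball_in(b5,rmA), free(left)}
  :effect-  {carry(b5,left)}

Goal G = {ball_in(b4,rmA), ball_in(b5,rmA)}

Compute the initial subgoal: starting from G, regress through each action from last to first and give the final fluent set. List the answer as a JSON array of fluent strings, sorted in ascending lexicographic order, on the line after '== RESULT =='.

Work backward from the goal:
  through step 2 (drop(b5,rmA,left)): drop {ball_in(b5,rmA)}, keep {ball_in(b4,rmA)}, require {carry(b5,left), robot_in(rmA)}
    → {ball_in(b4,rmA), carry(b5,left), robot_in(rmA)}
  through step 1 (drop(b4,rmA,right)): drop {ball_in(b4,rmA)}, keep {carry(b5,left), robot_in(rmA)}, require {carry(b4,right), robot_in(rmA)}
    → {carry(b4,right), carry(b5,left), robot_in(rmA)}

== RESULT ==
["carry(b4,right)", "carry(b5,left)", "robot_in(rmA)"]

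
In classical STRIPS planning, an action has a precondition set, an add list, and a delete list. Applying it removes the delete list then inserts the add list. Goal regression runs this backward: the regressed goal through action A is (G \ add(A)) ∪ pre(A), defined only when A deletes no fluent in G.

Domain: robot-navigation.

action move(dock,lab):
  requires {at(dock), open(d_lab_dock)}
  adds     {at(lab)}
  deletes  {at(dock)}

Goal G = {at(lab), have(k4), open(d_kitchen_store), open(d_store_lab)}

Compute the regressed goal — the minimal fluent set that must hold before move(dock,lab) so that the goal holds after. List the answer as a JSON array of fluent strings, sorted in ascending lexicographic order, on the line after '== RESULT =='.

Compute (G \ add) ∪ pre:
  G ∩ del = {}  (empty — regression defined)
  G \ add = {at(lab), have(k4), open(d_kitchen_store), open(d_store_lab)} \ {at(lab)} = {have(k4), open(d_kitchen_store), open(d_store_lab)}
  ∪ pre   = {have(k4), open(d_kitchen_store), open(d_store_lab)} ∪ {at(dock), open(d_lab_dock)}
          = {at(dock), have(k4), open(d_kitchen_store), open(d_lab_dock), open(d_store_lab)}

== RESULT ==
["at(dock)", "have(k4)", "open(d_kitchen_store)", "open(d_lab_dock)", "open(d_store_lab)"]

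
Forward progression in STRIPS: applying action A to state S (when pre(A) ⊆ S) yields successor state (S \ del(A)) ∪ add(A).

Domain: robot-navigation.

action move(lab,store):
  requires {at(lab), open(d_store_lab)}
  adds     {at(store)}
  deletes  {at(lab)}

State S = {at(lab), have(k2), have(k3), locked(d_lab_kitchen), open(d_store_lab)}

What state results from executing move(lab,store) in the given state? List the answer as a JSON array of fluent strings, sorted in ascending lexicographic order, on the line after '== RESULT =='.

Progress:
  pre ⊆ S: {at(lab), open(d_store_lab)} ⊆ S  — applicable
  S \ del = {have(k2), have(k3), locked(d_lab_kitchen), open(d_store_lab)}
  ∪ add   = {at(store), have(k2), have(k3), locked(d_lab_kitchen), open(d_store_lab)}

== RESULT ==
["at(store)", "have(k2)", "have(k3)", "locked(d_lab_kitchen)", "open(d_store_lab)"]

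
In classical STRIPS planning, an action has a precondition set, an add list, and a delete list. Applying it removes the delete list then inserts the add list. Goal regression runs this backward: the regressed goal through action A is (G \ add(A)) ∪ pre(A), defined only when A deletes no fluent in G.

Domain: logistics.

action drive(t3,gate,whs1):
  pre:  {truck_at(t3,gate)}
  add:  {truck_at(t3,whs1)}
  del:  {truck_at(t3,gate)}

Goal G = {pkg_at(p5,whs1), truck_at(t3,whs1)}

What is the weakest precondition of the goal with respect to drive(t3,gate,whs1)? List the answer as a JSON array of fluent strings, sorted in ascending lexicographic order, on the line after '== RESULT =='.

Compute (G \ add) ∪ pre:
  G ∩ del = {}  (empty — regression defined)
  G \ add = {pkg_at(p5,whs1), truck_at(t3,whs1)} \ {truck_at(t3,whs1)} = {pkg_at(p5,whs1)}
  ∪ pre   = {pkg_at(p5,whs1)} ∪ {truck_at(t3,gate)}
          = {pkg_at(p5,whs1), truck_at(t3,gate)}

== RESULT ==
["pkg_at(p5,whs1)", "truck_at(t3,gate)"]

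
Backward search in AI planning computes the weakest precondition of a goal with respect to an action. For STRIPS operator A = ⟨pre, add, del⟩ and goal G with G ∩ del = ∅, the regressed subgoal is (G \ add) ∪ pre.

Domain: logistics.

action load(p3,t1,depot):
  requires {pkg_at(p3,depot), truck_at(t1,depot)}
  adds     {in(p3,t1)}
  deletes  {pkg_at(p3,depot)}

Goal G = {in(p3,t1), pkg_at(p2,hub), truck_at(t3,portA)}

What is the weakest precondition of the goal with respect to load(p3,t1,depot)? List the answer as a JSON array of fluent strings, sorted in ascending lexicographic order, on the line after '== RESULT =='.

Compute (G \ add) ∪ pre:
  G ∩ del = {}  (empty — regression defined)
  G \ add = {in(p3,t1), pkg_at(p2,hub), truck_at(t3,portA)} \ {in(p3,t1)} = {pkg_at(p2,hub), truck_at(t3,portA)}
  ∪ pre   = {pkg_at(p2,hub), truck_at(t3,portA)} ∪ {pkg_at(p3,depot), truck_at(t1,depot)}
          = {pkg_at(p2,hub), pkg_at(p3,depot), truck_at(t1,depot), truck_at(t3,portA)}

== RESULT ==
["pkg_at(p2,hub)", "pkg_at(p3,depot)", "truck_at(t1,depot)", "truck_at(t3,portA)"]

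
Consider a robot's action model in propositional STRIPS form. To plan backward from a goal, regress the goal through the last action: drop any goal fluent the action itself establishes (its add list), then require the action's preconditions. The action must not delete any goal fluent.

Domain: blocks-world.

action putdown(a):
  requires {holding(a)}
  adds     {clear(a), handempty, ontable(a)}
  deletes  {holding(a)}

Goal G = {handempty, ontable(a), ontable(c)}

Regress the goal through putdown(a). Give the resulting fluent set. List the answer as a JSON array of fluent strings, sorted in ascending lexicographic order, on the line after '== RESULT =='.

Regress:
  G ∩ del = {}  (empty — regression defined)
  G \ add = {handempty, ontable(a), ontable(c)} \ {clear(a), handempty, ontable(a)} = {ontable(c)}
  ∪ pre   = {ontable(c)} ∪ {holding(a)}
          = {holding(a), ontable(c)}

== RESULT ==
["holding(a)", "ontable(c)"]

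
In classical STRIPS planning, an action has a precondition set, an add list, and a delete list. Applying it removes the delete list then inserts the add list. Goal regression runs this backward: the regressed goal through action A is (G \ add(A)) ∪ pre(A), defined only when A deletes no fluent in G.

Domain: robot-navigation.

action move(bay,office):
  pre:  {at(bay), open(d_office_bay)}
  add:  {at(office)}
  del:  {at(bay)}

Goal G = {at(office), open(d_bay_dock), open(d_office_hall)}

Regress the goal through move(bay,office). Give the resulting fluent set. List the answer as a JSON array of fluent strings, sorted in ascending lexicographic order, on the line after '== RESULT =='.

Regress:
  G ∩ del = {}  (empty — regression defined)
  G \ add = {at(office), open(d_bay_dock), open(d_office_hall)} \ {at(office)} = {open(d_bay_dock), open(d_office_hall)}
  ∪ pre   = {open(d_bay_dock), open(d_office_hall)} ∪ {at(bay), open(d_office_bay)}
          = {at(bay), open(d_bay_dock), open(d_office_bay), open(d_office_hall)}

== RESULT ==
["at(bay)", "open(d_bay_dock)", "open(d_office_bay)", "open(d_office_hall)"]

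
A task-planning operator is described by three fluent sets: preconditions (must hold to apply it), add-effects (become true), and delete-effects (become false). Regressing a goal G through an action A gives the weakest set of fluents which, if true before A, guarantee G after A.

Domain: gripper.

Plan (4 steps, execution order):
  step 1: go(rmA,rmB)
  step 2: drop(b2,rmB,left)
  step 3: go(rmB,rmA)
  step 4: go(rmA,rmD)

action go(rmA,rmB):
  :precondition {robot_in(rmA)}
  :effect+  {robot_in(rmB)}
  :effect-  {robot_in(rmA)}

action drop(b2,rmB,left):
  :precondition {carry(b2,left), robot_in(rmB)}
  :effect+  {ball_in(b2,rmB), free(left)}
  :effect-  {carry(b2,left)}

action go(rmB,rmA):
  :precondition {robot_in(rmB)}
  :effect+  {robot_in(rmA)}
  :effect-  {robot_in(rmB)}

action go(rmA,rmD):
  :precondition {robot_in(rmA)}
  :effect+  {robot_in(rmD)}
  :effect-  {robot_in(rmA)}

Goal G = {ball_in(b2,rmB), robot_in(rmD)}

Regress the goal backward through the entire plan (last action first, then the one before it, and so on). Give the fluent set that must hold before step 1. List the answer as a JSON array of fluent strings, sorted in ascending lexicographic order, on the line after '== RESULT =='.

Regress step by step:
  through step 4 (go(rmA,rmD)): drop {robot_in(rmD)}, keep {ball_in(b2,rmB)}, require {robot_in(rmA)}
    → {ball_in(b2,rmB), robot_in(rmA)}
  through step 3 (go(rmB,rmA)): drop {robot_in(rmA)}, keep {ball_in(b2,rmB)}, require {robot_in(rmB)}
    → {ball_in(b2,rmB), robot_in(rmB)}
  through step 2 (drop(b2,rmB,left)): drop {ball_in(b2,rmB)}, keep {robot_in(rmB)}, require {carry(b2,left), robot_in(rmB)}
    → {carry(b2,left), robot_in(rmB)}
  through step 1 (go(rmA,rmB)): drop {robot_in(rmB)}, keep {carry(b2,left)}, require {robot_in(rmA)}
    → {carry(b2,left), robot_in(rmA)}

== RESULT ==
["carry(b2,left)", "robot_in(rmA)"]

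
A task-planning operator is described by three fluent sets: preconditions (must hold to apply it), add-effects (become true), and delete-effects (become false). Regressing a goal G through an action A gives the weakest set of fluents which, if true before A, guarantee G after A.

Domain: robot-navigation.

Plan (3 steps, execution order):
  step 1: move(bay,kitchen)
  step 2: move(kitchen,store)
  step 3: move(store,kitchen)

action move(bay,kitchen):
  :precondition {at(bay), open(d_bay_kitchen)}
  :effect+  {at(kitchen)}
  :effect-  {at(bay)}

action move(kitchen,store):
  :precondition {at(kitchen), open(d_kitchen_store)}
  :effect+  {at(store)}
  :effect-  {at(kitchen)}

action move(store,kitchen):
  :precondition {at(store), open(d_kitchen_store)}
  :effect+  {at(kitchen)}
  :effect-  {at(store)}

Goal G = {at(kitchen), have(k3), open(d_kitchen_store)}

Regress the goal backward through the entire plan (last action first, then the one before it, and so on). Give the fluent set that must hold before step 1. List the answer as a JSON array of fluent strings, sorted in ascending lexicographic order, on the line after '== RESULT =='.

Work backward from the goal:
  through step 3 (move(store,kitchen)): drop {at(kitchen)}, keep {have(k3), open(d_kitchen_store)}, require {at(store), open(d_kitchen_store)}
    → {at(store), have(k3), open(d_kitchen_store)}
  through step 2 (move(kitchen,store)): drop {at(store)}, keep {have(k3), open(d_kitchen_store)}, require {at(kitchen), open(d_kitchen_store)}
    → {at(kitchen), have(k3), open(d_kitchen_store)}
  through step 1 (move(bay,kitchen)): drop {at(kitchen)}, keep {have(k3), open(d_kitchen_store)}, require {at(bay), open(d_bay_kitchen)}
    → {at(bay), have(k3), open(d_bay_kitchen), open(d_kitchen_store)}

== RESULT ==
["at(bay)", "have(k3)", "open(d_bay_kitchen)", "open(d_kitchen_store)"]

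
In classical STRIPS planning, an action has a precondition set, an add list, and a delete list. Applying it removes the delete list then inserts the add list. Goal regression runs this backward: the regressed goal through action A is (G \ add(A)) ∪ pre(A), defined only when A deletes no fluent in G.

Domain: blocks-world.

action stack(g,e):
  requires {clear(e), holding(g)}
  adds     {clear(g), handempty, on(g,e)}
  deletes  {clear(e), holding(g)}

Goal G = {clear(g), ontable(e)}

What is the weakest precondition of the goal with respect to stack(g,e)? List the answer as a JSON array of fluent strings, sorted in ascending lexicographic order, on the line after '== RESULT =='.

Compute (G \ add) ∪ pre:
  G ∩ del = {}  (empty — regression defined)
  G \ add = {clear(g), ontable(e)} \ {clear(g), handempty, on(g,e)} = {ontable(e)}
  ∪ pre   = {ontable(e)} ∪ {clear(e), holding(g)}
          = {clear(e), holding(g), ontable(e)}

== RESULT ==
["clear(e)", "holding(g)", "ontable(e)"]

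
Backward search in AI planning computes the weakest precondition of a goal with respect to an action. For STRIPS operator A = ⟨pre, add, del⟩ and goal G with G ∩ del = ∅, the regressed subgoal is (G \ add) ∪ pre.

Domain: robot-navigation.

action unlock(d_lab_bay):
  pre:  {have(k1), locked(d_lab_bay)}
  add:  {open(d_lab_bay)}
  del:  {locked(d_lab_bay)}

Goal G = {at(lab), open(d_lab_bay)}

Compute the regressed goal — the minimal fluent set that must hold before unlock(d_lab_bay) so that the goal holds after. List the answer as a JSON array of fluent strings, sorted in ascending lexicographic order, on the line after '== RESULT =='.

Compute (G \ add) ∪ pre:
  G ∩ del = {}  (empty — regression defined)
  G \ add = {at(lab), open(d_lab_bay)} \ {open(d_lab_bay)} = {at(lab)}
  ∪ pre   = {at(lab)} ∪ {have(k1), locked(d_lab_bay)}
          = {at(lab), have(k1), locked(d_lab_bay)}

== RESULT ==
["at(lab)", "have(k1)", "locked(d_lab_bay)"]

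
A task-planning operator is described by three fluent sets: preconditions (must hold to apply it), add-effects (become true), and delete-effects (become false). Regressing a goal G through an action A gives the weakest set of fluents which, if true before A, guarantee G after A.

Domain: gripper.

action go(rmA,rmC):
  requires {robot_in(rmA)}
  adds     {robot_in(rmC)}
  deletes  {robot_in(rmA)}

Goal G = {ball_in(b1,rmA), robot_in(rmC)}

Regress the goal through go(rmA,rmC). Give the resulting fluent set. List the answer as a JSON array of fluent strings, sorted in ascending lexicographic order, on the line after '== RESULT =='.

Regress:
  G ∩ del = {}  (empty — regression defined)
  G \ add = {ball_in(b1,rmA), robot_in(rmC)} \ {robot_in(rmC)} = {ball_in(b1,rmA)}
  ∪ pre   = {ball_in(b1,rmA)} ∪ {robot_in(rmA)}
          = {ball_in(b1,rmA), robot_in(rmA)}

== RESULT ==
["ball_in(b1,rmA)", "robot_in(rmA)"]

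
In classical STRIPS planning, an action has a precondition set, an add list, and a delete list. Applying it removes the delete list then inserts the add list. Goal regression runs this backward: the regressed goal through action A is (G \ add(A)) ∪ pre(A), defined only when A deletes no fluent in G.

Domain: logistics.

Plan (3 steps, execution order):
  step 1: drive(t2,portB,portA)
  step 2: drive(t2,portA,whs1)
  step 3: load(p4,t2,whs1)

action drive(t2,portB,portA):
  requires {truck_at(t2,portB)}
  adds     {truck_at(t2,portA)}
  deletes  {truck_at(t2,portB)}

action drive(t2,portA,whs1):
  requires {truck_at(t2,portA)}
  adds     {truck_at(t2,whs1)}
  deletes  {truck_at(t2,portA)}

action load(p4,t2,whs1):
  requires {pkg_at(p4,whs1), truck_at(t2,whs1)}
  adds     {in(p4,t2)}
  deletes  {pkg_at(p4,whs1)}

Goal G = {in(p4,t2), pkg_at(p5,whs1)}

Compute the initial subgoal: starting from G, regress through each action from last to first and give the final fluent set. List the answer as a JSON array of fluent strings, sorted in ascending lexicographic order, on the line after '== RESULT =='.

Work backward from the goal:
  through step 3 (load(p4,t2,whs1)): drop {in(p4,t2)}, keep {pkg_at(p5,whs1)}, require {pkg_at(p4,whs1), truck_at(t2,whs1)}
    → {pkg_at(p4,whs1), pkg_at(p5,whs1), truck_at(t2,whs1)}
  through step 2 (drive(t2,portA,whs1)): drop {truck_at(t2,whs1)}, keep {pkg_at(p4,whs1), pkg_at(p5,whs1)}, require {truck_at(t2,portA)}
    → {pkg_at(p4,whs1), pkg_at(p5,whs1), truck_at(t2,portA)}
  through step 1 (drive(t2,portB,portA)): drop {truck_at(t2,portA)}, keep {pkg_at(p4,whs1), pkg_at(p5,whs1)}, require {truck_at(t2,portB)}
    → {pkg_at(p4,whs1), pkg_at(p5,whs1), truck_at(t2,portB)}

== RESULT ==
["pkg_at(p4,whs1)", "pkg_at(p5,whs1)", "truck_at(t2,portB)"]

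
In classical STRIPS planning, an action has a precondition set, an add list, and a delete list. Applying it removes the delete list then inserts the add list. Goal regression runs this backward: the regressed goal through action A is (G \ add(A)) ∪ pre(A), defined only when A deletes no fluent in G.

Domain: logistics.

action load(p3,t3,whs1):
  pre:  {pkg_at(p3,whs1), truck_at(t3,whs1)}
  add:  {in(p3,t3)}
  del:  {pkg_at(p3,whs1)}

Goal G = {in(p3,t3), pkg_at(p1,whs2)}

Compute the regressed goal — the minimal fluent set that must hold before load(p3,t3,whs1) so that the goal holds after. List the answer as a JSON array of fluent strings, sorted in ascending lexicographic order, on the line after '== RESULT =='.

Compute (G \ add) ∪ pre:
  G ∩ del = {}  (empty — regression defined)
  G \ add = {in(p3,t3), pkg_at(p1,whs2)} \ {in(p3,t3)} = {pkg_at(p1,whs2)}
  ∪ pre   = {pkg_at(p1,whs2)} ∪ {pkg_at(p3,whs1), truck_at(t3,whs1)}
          = {pkg_at(p1,whs2), pkg_at(p3,whs1), truck_at(t3,whs1)}

== RESULT ==
["pkg_at(p1,whs2)", "pkg_at(p3,whs1)", "truck_at(t3,whs1)"]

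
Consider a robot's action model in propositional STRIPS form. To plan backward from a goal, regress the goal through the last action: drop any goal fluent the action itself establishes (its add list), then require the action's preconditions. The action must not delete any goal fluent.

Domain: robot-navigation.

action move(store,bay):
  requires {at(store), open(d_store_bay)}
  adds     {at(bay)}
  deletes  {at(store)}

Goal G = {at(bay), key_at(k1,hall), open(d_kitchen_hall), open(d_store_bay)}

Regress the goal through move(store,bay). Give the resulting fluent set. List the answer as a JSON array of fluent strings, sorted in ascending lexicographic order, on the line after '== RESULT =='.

Compute (G \ add) ∪ pre:
  G ∩ del = {}  (empty — regression defined)
  G \ add = {at(bay), key_at(k1,hall), open(d_kitchen_hall), open(d_store_bay)} \ {at(bay)} = {key_at(k1,hall), open(d_kitchen_hall), open(d_store_bay)}
  ∪ pre   = {key_at(k1,hall), open(d_kitchen_hall), open(d_store_bay)} ∪ {at(store), open(d_store_bay)}
          = {at(store), key_at(k1,hall), open(d_kitchen_hall), open(d_store_bay)}

== RESULT ==
["at(store)", "key_at(k1,hall)", "open(d_kitchen_hall)", "open(d_store_bay)"]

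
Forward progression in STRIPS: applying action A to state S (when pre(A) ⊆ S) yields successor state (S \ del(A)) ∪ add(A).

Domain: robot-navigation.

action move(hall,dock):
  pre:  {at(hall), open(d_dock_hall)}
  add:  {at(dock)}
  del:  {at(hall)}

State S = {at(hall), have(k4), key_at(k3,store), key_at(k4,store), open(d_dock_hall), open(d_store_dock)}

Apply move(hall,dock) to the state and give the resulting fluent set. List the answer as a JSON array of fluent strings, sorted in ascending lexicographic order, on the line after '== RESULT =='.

Progress:
  pre ⊆ S: {at(hall), open(d_dock_hall)} ⊆ S  — applicable
  S \ del = {have(k4), key_at(k3,store), key_at(k4,store), open(d_dock_hall), open(d_store_dock)}
  ∪ add   = {at(dock), have(k4), key_at(k3,store), key_at(k4,store), open(d_dock_hall), open(d_store_dock)}

== RESULT ==
["at(dock)", "have(k4)", "key_at(k3,store)", "key_at(k4,store)", "open(d_dock_hall)", "open(d_store_dock)"]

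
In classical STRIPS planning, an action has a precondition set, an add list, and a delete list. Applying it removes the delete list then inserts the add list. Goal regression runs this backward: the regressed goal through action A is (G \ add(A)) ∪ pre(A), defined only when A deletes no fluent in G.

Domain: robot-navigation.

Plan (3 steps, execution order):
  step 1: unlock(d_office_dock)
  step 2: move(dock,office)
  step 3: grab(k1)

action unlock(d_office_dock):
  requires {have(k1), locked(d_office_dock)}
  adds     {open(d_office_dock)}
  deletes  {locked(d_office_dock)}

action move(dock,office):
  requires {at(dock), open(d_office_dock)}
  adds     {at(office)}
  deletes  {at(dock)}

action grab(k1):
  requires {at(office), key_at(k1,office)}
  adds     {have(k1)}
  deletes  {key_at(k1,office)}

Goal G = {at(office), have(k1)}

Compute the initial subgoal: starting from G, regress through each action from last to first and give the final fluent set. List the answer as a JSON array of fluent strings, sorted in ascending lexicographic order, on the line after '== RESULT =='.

Work backward from the goal:
  through step 3 (grab(k1)): drop {have(k1)}, keep {at(office)}, require {at(office), key_at(k1,office)}
    → {at(office), key_at(k1,office)}
  through step 2 (move(dock,office)): drop {at(office)}, keep {key_at(k1,office)}, require {at(dock), open(d_office_dock)}
    → {at(dock), key_at(k1,office), open(d_office_dock)}
  through step 1 (unlock(d_office_dock)): drop {open(d_office_dock)}, keep {at(dock), key_at(k1,office)}, require {have(k1), locked(d_office_dock)}
    → {at(dock), have(k1), key_at(k1,office), locked(d_office_dock)}

== RESULT ==
["at(dock)", "have(k1)", "key_at(k1,office)", "locked(d_office_dock)"]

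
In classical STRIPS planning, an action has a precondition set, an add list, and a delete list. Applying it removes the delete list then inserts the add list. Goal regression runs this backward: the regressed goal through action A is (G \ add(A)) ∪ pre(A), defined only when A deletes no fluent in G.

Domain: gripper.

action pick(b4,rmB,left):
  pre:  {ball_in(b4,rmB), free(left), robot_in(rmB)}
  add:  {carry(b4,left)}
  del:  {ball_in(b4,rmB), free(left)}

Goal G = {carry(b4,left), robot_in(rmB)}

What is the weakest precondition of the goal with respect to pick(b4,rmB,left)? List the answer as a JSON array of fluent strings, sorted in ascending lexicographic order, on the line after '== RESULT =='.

Compute (G \ add) ∪ pre:
  G ∩ del = {}  (empty — regression defined)
  G \ add = {carry(b4,left), robot_in(rmB)} \ {carry(b4,left)} = {robot_in(rmB)}
  ∪ pre   = {robot_in(rmB)} ∪ {ball_in(b4,rmB), free(left), robot_in(rmB)}
          = {ball_in(b4,rmB), free(left), robot_in(rmB)}

== RESULT ==
["ball_in(b4,rmB)", "free(left)", "robot_in(rmB)"]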